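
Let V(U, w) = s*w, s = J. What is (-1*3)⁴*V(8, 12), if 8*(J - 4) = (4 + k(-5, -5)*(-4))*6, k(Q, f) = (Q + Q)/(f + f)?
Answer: 3888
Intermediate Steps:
k(Q, f) = Q/f (k(Q, f) = (2*Q)/((2*f)) = (2*Q)*(1/(2*f)) = Q/f)
J = 4 (J = 4 + ((4 - 5/(-5)*(-4))*6)/8 = 4 + ((4 - 5*(-⅕)*(-4))*6)/8 = 4 + ((4 + 1*(-4))*6)/8 = 4 + ((4 - 4)*6)/8 = 4 + (0*6)/8 = 4 + (⅛)*0 = 4 + 0 = 4)
s = 4
V(U, w) = 4*w
(-1*3)⁴*V(8, 12) = (-1*3)⁴*(4*12) = (-3)⁴*48 = 81*48 = 3888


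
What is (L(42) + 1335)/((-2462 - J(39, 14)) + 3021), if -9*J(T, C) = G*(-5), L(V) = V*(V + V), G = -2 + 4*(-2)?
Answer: 43767/5081 ≈ 8.6139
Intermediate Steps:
G = -10 (G = -2 - 8 = -10)
L(V) = 2*V**2 (L(V) = V*(2*V) = 2*V**2)
J(T, C) = -50/9 (J(T, C) = -(-10)*(-5)/9 = -1/9*50 = -50/9)
(L(42) + 1335)/((-2462 - J(39, 14)) + 3021) = (2*42**2 + 1335)/((-2462 - 1*(-50/9)) + 3021) = (2*1764 + 1335)/((-2462 + 50/9) + 3021) = (3528 + 1335)/(-22108/9 + 3021) = 4863/(5081/9) = 4863*(9/5081) = 43767/5081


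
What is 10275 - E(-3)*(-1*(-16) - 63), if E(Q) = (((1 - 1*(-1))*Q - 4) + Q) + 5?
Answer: 9899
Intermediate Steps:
E(Q) = 1 + 3*Q (E(Q) = (((1 + 1)*Q - 4) + Q) + 5 = ((2*Q - 4) + Q) + 5 = ((-4 + 2*Q) + Q) + 5 = (-4 + 3*Q) + 5 = 1 + 3*Q)
10275 - E(-3)*(-1*(-16) - 63) = 10275 - (1 + 3*(-3))*(-1*(-16) - 63) = 10275 - (1 - 9)*(16 - 63) = 10275 - (-8)*(-47) = 10275 - 1*376 = 10275 - 376 = 9899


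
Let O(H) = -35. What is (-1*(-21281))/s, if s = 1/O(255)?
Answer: -744835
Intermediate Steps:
s = -1/35 (s = 1/(-35) = -1/35 ≈ -0.028571)
(-1*(-21281))/s = (-1*(-21281))/(-1/35) = 21281*(-35) = -744835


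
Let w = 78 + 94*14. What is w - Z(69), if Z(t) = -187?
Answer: 1581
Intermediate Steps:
w = 1394 (w = 78 + 1316 = 1394)
w - Z(69) = 1394 - 1*(-187) = 1394 + 187 = 1581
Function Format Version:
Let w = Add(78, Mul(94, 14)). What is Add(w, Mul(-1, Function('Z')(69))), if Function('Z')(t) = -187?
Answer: 1581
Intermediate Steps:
w = 1394 (w = Add(78, 1316) = 1394)
Add(w, Mul(-1, Function('Z')(69))) = Add(1394, Mul(-1, -187)) = Add(1394, 187) = 1581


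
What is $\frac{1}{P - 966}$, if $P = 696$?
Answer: $- \frac{1}{270} \approx -0.0037037$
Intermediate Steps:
$\frac{1}{P - 966} = \frac{1}{696 - 966} = \frac{1}{-270} = - \frac{1}{270}$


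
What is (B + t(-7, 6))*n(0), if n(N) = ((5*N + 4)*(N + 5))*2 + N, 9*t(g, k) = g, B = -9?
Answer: -3520/9 ≈ -391.11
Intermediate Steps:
t(g, k) = g/9
n(N) = N + 2*(4 + 5*N)*(5 + N) (n(N) = ((4 + 5*N)*(5 + N))*2 + N = 2*(4 + 5*N)*(5 + N) + N = N + 2*(4 + 5*N)*(5 + N))
(B + t(-7, 6))*n(0) = (-9 + (⅑)*(-7))*(40 + 10*0² + 59*0) = (-9 - 7/9)*(40 + 10*0 + 0) = -88*(40 + 0 + 0)/9 = -88/9*40 = -3520/9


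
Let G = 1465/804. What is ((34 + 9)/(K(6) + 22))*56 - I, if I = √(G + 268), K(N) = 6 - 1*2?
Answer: 1204/13 - √43604337/402 ≈ 76.189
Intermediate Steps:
G = 1465/804 (G = 1465*(1/804) = 1465/804 ≈ 1.8221)
K(N) = 4 (K(N) = 6 - 2 = 4)
I = √43604337/402 (I = √(1465/804 + 268) = √(216937/804) = √43604337/402 ≈ 16.426)
((34 + 9)/(K(6) + 22))*56 - I = ((34 + 9)/(4 + 22))*56 - √43604337/402 = (43/26)*56 - √43604337/402 = 1204/13 - √43604337/402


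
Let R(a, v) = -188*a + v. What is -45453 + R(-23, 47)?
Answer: -41082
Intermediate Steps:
R(a, v) = v - 188*a
-45453 + R(-23, 47) = -45453 + (47 - 188*(-23)) = -45453 + (47 + 4324) = -45453 + 4371 = -41082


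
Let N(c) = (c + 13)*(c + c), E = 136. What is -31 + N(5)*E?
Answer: 24449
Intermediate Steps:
N(c) = 2*c*(13 + c) (N(c) = (13 + c)*(2*c) = 2*c*(13 + c))
-31 + N(5)*E = -31 + (2*5*(13 + 5))*136 = -31 + (2*5*18)*136 = -31 + 180*136 = -31 + 24480 = 24449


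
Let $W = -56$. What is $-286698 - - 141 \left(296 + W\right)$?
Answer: $-252858$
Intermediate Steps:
$-286698 - - 141 \left(296 + W\right) = -286698 - - 141 \left(296 - 56\right) = -286698 - \left(-141\right) 240 = -286698 - -33840 = -286698 + 33840 = -252858$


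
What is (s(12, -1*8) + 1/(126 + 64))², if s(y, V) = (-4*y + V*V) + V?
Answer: 2313441/36100 ≈ 64.084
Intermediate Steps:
s(y, V) = V + V² - 4*y (s(y, V) = (-4*y + V²) + V = (V² - 4*y) + V = V + V² - 4*y)
(s(12, -1*8) + 1/(126 + 64))² = ((-1*8 + (-1*8)² - 4*12) + 1/(126 + 64))² = ((-8 + (-8)² - 48) + 1/190)² = ((-8 + 64 - 48) + 1/190)² = (8 + 1/190)² = (1521/190)² = 2313441/36100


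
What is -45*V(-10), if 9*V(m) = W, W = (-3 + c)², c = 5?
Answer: -20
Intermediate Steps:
W = 4 (W = (-3 + 5)² = 2² = 4)
V(m) = 4/9 (V(m) = (⅑)*4 = 4/9)
-45*V(-10) = -45*4/9 = -20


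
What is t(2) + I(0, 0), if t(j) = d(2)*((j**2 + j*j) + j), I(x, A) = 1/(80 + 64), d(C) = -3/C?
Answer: -2159/144 ≈ -14.993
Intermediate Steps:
I(x, A) = 1/144
t(j) = -3*j**2 - 3*j/2 (t(j) = (-3/2)*((j**2 + j*j) + j) = (-3*1/2)*((j**2 + j**2) + j) = -3*(2*j**2 + j)/2 = -3*(j + 2*j**2)/2 = -3*j**2 - 3*j/2)
t(2) + I(0, 0) = -3/2*2*(1 + 2*2) + 1/144 = -3/2*2*(1 + 4) + 1/144 = -3/2*2*5 + 1/144 = -15 + 1/144 = -2159/144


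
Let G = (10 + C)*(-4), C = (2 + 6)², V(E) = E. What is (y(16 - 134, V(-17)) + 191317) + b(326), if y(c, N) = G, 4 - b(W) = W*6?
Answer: 189069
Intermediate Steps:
b(W) = 4 - 6*W (b(W) = 4 - W*6 = 4 - 6*W)
C = 64 (C = 8² = 64)
G = -296 (G = (10 + 64)*(-4) = 74*(-4) = -296)
y(c, N) = -296
(y(16 - 134, V(-17)) + 191317) + b(326) = (-296 + 191317) + (4 - 6*326) = 191021 + (4 - 1956) = 191021 - 1952 = 189069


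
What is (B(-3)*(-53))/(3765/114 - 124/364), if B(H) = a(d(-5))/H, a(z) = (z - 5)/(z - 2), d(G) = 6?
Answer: 91637/678162 ≈ 0.13513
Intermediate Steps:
a(z) = (-5 + z)/(-2 + z)
B(H) = 1/(4*H) (B(H) = ((-5 + 6)/(-2 + 6))/H = (1/4)/H = ((¼)*1)/H = 1/(4*H))
(B(-3)*(-53))/(3765/114 - 124/364) = (((¼)/(-3))*(-53))/(3765/114 - 124/364) = (((¼)*(-⅓))*(-53))/(3765*(1/114) - 124*1/364) = (-1/12*(-53))/(1255/38 - 31/91) = 53/(12*(113027/3458)) = (53/12)*(3458/113027) = 91637/678162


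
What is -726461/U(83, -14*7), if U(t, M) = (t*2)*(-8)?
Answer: 726461/1328 ≈ 547.03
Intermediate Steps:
U(t, M) = -16*t (U(t, M) = (2*t)*(-8) = -16*t)
-726461/U(83, -14*7) = -726461/((-16*83)) = -726461/(-1328) = -726461*(-1/1328) = 726461/1328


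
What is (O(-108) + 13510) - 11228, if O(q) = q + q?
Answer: 2066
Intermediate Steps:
O(q) = 2*q
(O(-108) + 13510) - 11228 = (2*(-108) + 13510) - 11228 = (-216 + 13510) - 11228 = 13294 - 11228 = 2066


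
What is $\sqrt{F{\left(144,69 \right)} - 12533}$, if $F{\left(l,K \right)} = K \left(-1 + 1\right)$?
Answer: $i \sqrt{12533} \approx 111.95 i$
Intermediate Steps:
$F{\left(l,K \right)} = 0$ ($F{\left(l,K \right)} = K 0 = 0$)
$\sqrt{F{\left(144,69 \right)} - 12533} = \sqrt{0 - 12533} = \sqrt{-12533} = i \sqrt{12533}$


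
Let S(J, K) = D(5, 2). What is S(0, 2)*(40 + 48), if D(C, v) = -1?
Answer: -88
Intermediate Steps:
S(J, K) = -1
S(0, 2)*(40 + 48) = -(40 + 48) = -1*88 = -88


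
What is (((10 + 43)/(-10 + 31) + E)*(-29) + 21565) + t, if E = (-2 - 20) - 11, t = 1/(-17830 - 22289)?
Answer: 2101455506/93611 ≈ 22449.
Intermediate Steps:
t = -1/40119 (t = 1/(-40119) = -1/40119 ≈ -2.4926e-5)
E = -33 (E = -22 - 11 = -33)
(((10 + 43)/(-10 + 31) + E)*(-29) + 21565) + t = (((10 + 43)/(-10 + 31) - 33)*(-29) + 21565) - 1/40119 = ((53/21 - 33)*(-29) + 21565) - 1/40119 = (-640/21*(-29) + 21565) - 1/40119 = (18560/21 + 21565) - 1/40119 = 471425/21 - 1/40119 = 2101455506/93611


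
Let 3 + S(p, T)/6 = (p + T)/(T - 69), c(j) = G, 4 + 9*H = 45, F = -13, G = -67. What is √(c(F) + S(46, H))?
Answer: 11*I*√2494/58 ≈ 9.4714*I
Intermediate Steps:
H = 41/9 (H = -4/9 + (⅑)*45 = -4/9 + 5 = 41/9 ≈ 4.5556)
c(j) = -67
S(p, T) = -18 + 6*(T + p)/(-69 + T) (S(p, T) = -18 + 6*((p + T)/(T - 69)) = -18 + 6*((T + p)/(-69 + T)) = -18 + 6*(T + p)/(-69 + T))
√(c(F) + S(46, H)) = √(-67 + 6*(207 + 46 - 2*41/9)/(-69 + 41/9)) = √(-67 + 6*(207 + 46 - 82/9)/(-580/9)) = √(-67 + 6*(-9/580)*(2195/9)) = √(-67 - 1317/58) = √(-5203/58) = 11*I*√2494/58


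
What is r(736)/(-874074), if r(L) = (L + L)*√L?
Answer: -2944*√46/437037 ≈ -0.045688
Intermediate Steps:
r(L) = 2*L^(3/2) (r(L) = (2*L)*√L = 2*L^(3/2))
r(736)/(-874074) = (2*736^(3/2))/(-874074) = (2*(2944*√46))*(-1/874074) = (5888*√46)*(-1/874074) = -2944*√46/437037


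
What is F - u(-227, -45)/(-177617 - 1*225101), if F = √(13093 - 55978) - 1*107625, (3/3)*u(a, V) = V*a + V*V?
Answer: -21671256255/201359 + 3*I*√4765 ≈ -1.0763e+5 + 207.09*I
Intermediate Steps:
u(a, V) = V² + V*a (u(a, V) = V*a + V*V = V*a + V² = V² + V*a)
F = -107625 + 3*I*√4765 (F = √(-42885) - 107625 = 3*I*√4765 - 107625 = -107625 + 3*I*√4765 ≈ -1.0763e+5 + 207.09*I)
F - u(-227, -45)/(-177617 - 1*225101) = (-107625 + 3*I*√4765) - (-45*(-45 - 227))/(-177617 - 1*225101) = (-107625 + 3*I*√4765) - (-45*(-272))/(-177617 - 225101) = (-107625 + 3*I*√4765) - 12240/(-402718) = (-107625 + 3*I*√4765) - 12240*(-1)/402718 = (-107625 + 3*I*√4765) - 1*(-6120/201359) = (-107625 + 3*I*√4765) + 6120/201359 = -21671256255/201359 + 3*I*√4765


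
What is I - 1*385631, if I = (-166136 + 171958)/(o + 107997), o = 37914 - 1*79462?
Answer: -25624788497/66449 ≈ -3.8563e+5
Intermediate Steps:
o = -41548 (o = 37914 - 79462 = -41548)
I = 5822/66449 (I = (-166136 + 171958)/(-41548 + 107997) = 5822/66449 ≈ 0.087616)
I - 1*385631 = 5822/66449 - 1*385631 = 5822/66449 - 385631 = -25624788497/66449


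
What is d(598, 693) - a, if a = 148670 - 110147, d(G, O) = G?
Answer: -37925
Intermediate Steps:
a = 38523
d(598, 693) - a = 598 - 1*38523 = 598 - 38523 = -37925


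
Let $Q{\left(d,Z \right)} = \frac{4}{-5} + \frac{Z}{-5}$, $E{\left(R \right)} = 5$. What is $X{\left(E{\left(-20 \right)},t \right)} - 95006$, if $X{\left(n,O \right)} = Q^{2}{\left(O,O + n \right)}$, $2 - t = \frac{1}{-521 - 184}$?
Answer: $- \frac{1180448773214}{12425625} \approx -95001.0$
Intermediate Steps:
$Q{\left(d,Z \right)} = - \frac{4}{5} - \frac{Z}{5}$ ($Q{\left(d,Z \right)} = 4 \left(- \frac{1}{5}\right) + Z \left(- \frac{1}{5}\right) = - \frac{4}{5} - \frac{Z}{5}$)
$t = \frac{1411}{705}$ ($t = 2 - \frac{1}{-521 - 184} = 2 - \frac{1}{-705} = 2 - - \frac{1}{705} = 2 + \frac{1}{705} = \frac{1411}{705} \approx 2.0014$)
$X{\left(n,O \right)} = \left(- \frac{4}{5} - \frac{O}{5} - \frac{n}{5}\right)^{2}$ ($X{\left(n,O \right)} = \left(- \frac{4}{5} - \frac{O + n}{5}\right)^{2} = \left(- \frac{4}{5} - \left(\frac{O}{5} + \frac{n}{5}\right)\right)^{2} = \left(- \frac{4}{5} - \frac{O}{5} - \frac{n}{5}\right)^{2}$)
$X{\left(E{\left(-20 \right)},t \right)} - 95006 = \frac{\left(4 + \frac{1411}{705} + 5\right)^{2}}{25} - 95006 = \frac{\left(\frac{7756}{705}\right)^{2}}{25} - 95006 = \frac{1}{25} \cdot \frac{60155536}{497025} - 95006 = \frac{60155536}{12425625} - 95006 = - \frac{1180448773214}{12425625}$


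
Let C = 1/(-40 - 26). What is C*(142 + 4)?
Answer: -73/33 ≈ -2.2121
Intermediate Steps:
C = -1/66 (C = 1/(-66) = -1/66 ≈ -0.015152)
C*(142 + 4) = -(142 + 4)/66 = -1/66*146 = -73/33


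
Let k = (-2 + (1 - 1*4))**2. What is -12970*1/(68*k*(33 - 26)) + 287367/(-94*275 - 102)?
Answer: -187813237/15441440 ≈ -12.163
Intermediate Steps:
k = 25 (k = (-2 + (1 - 4))**2 = (-2 - 3)**2 = (-5)**2 = 25)
-12970*1/(68*k*(33 - 26)) + 287367/(-94*275 - 102) = -12970*1/(1700*(33 - 26)) + 287367/(-94*275 - 102) = -12970/(1700*7) + 287367/(-25850 - 102) = -12970/11900 + 287367/(-25952) = -12970*1/11900 + 287367*(-1/25952) = -1297/1190 - 287367/25952 = -187813237/15441440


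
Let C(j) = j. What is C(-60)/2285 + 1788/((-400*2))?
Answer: -206679/91400 ≈ -2.2613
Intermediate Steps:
C(-60)/2285 + 1788/((-400*2)) = -60/2285 + 1788/((-400*2)) = -60*1/2285 + 1788/(-800) = -12/457 + 1788*(-1/800) = -12/457 - 447/200 = -206679/91400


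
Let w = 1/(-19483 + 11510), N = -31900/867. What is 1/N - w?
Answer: -6880691/254338700 ≈ -0.027053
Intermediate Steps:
N = -31900/867 (N = -31900*1/867 = -31900/867 ≈ -36.794)
w = -1/7973 (w = 1/(-7973) = -1/7973 ≈ -0.00012542)
1/N - w = 1/(-31900/867) - 1*(-1/7973) = -867/31900 + 1/7973 = -6880691/254338700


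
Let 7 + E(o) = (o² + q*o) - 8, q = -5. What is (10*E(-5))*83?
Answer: 29050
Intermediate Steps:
E(o) = -15 + o² - 5*o (E(o) = -7 + ((o² - 5*o) - 8) = -7 + (-8 + o² - 5*o) = -15 + o² - 5*o)
(10*E(-5))*83 = (10*(-15 + (-5)² - 5*(-5)))*83 = (10*(-15 + 25 + 25))*83 = (10*35)*83 = 350*83 = 29050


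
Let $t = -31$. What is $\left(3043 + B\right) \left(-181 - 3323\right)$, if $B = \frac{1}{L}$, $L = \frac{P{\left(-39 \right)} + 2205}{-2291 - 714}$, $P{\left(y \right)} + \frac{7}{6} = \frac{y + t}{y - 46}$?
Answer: $- \frac{479338870992}{44975} \approx -1.0658 \cdot 10^{7}$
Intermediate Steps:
$P{\left(y \right)} = - \frac{7}{6} + \frac{-31 + y}{-46 + y}$ ($P{\left(y \right)} = - \frac{7}{6} + \frac{y - 31}{y - 46} = - \frac{7}{6} + \frac{-31 + y}{-46 + y}$)
$L = - \frac{44975}{61302}$ ($L = \frac{\frac{136 - -39}{6 \left(-46 - 39\right)} + 2205}{-2291 - 714} = \frac{\frac{136 + 39}{6 \left(-85\right)} + 2205}{-3005} = \left(\frac{1}{6} \left(- \frac{1}{85}\right) 175 + 2205\right) \left(- \frac{1}{3005}\right) = \left(- \frac{35}{102} + 2205\right) \left(- \frac{1}{3005}\right) = \frac{224875}{102} \left(- \frac{1}{3005}\right) = - \frac{44975}{61302} \approx -0.73366$)
$B = - \frac{61302}{44975}$ ($B = \frac{1}{- \frac{44975}{61302}} = - \frac{61302}{44975} \approx -1.363$)
$\left(3043 + B\right) \left(-181 - 3323\right) = \left(3043 - \frac{61302}{44975}\right) \left(-181 - 3323\right) = \frac{136797623}{44975} \left(-3504\right) = - \frac{479338870992}{44975}$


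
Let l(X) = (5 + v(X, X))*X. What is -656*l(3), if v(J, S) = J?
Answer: -15744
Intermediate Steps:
l(X) = X*(5 + X) (l(X) = (5 + X)*X = X*(5 + X))
-656*l(3) = -1968*(5 + 3) = -1968*8 = -656*24 = -15744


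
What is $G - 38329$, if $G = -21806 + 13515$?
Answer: $-46620$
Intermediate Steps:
$G = -8291$
$G - 38329 = -8291 - 38329 = -46620$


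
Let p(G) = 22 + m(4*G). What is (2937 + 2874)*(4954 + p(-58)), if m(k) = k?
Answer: 27567384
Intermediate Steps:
p(G) = 22 + 4*G
(2937 + 2874)*(4954 + p(-58)) = (2937 + 2874)*(4954 + (22 + 4*(-58))) = 5811*(4954 + (22 - 232)) = 5811*(4954 - 210) = 5811*4744 = 27567384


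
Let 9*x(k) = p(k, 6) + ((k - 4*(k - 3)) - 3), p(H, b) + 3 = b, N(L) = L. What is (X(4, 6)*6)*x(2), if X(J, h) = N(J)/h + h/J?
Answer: 26/3 ≈ 8.6667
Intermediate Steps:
p(H, b) = -3 + b
X(J, h) = J/h + h/J
x(k) = 4/3 - k/3 (x(k) = ((-3 + 6) + ((k - 4*(k - 3)) - 3))/9 = (3 + ((k - 4*(-3 + k)) - 3))/9 = (3 + ((k + (12 - 4*k)) - 3))/9 = (3 + ((12 - 3*k) - 3))/9 = (3 + (9 - 3*k))/9 = (12 - 3*k)/9 = 4/3 - k/3)
(X(4, 6)*6)*x(2) = ((4/6 + 6/4)*6)*(4/3 - ⅓*2) = ((4*(⅙) + 6*(¼))*6)*(4/3 - ⅔) = ((⅔ + 3/2)*6)*(⅔) = ((13/6)*6)*(⅔) = 13*(⅔) = 26/3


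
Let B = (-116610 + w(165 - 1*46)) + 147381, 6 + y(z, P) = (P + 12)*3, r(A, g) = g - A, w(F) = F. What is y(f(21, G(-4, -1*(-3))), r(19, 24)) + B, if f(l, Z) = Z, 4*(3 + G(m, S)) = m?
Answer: 30935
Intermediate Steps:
G(m, S) = -3 + m/4
y(z, P) = 30 + 3*P (y(z, P) = -6 + (P + 12)*3 = -6 + (12 + P)*3 = -6 + (36 + 3*P) = 30 + 3*P)
B = 30890 (B = (-116610 + (165 - 1*46)) + 147381 = (-116610 + (165 - 46)) + 147381 = (-116610 + 119) + 147381 = -116491 + 147381 = 30890)
y(f(21, G(-4, -1*(-3))), r(19, 24)) + B = (30 + 3*(24 - 1*19)) + 30890 = (30 + 3*(24 - 19)) + 30890 = (30 + 3*5) + 30890 = (30 + 15) + 30890 = 45 + 30890 = 30935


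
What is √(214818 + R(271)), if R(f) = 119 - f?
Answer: √214666 ≈ 463.32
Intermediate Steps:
√(214818 + R(271)) = √(214818 + (119 - 1*271)) = √(214818 + (119 - 271)) = √(214818 - 152) = √214666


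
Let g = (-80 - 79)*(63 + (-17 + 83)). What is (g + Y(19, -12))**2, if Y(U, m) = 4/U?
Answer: 151869987025/361 ≈ 4.2069e+8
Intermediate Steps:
g = -20511 (g = -159*(63 + 66) = -159*129 = -20511)
(g + Y(19, -12))**2 = (-20511 + 4/19)**2 = (-389705/19)**2 = 151869987025/361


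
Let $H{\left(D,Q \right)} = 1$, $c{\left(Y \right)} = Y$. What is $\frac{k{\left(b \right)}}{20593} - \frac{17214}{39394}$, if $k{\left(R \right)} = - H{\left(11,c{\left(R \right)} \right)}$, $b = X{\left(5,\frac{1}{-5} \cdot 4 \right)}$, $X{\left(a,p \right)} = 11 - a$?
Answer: $- \frac{177263648}{405620321} \approx -0.43702$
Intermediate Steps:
$b = 6$ ($b = 11 - 5 = 6$)
$k{\left(R \right)} = -1$ ($k{\left(R \right)} = \left(-1\right) 1 = -1$)
$\frac{k{\left(b \right)}}{20593} - \frac{17214}{39394} = - \frac{1}{20593} - \frac{17214}{39394} = \left(-1\right) \frac{1}{20593} - \frac{8607}{19697} = - \frac{1}{20593} - \frac{8607}{19697} = - \frac{177263648}{405620321}$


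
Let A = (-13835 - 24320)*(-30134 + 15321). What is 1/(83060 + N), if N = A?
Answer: 1/565273075 ≈ 1.7691e-9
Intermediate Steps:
A = 565190015 (A = -38155*(-14813) = 565190015)
N = 565190015
1/(83060 + N) = 1/(83060 + 565190015) = 1/565273075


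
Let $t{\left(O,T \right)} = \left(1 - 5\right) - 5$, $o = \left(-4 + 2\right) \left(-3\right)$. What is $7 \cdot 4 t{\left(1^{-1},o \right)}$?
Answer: $-252$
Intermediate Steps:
$o = 6$ ($o = \left(-2\right) \left(-3\right) = 6$)
$t{\left(O,T \right)} = -9$ ($t{\left(O,T \right)} = -4 - 5 = -9$)
$7 \cdot 4 t{\left(1^{-1},o \right)} = 7 \cdot 4 \left(-9\right) = 28 \left(-9\right) = -252$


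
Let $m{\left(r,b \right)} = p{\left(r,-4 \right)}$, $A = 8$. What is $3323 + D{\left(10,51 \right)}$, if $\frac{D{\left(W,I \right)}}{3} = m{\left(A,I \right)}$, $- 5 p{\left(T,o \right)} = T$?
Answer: $\frac{16591}{5} \approx 3318.2$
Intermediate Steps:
$p{\left(T,o \right)} = - \frac{T}{5}$
$m{\left(r,b \right)} = - \frac{r}{5}$
$D{\left(W,I \right)} = - \frac{24}{5}$ ($D{\left(W,I \right)} = 3 \left(\left(- \frac{1}{5}\right) 8\right) = 3 \left(- \frac{8}{5}\right) = - \frac{24}{5}$)
$3323 + D{\left(10,51 \right)} = 3323 - \frac{24}{5} = \frac{16591}{5}$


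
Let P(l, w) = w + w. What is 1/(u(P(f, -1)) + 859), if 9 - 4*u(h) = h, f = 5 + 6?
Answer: 4/3447 ≈ 0.0011604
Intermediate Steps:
f = 11
P(l, w) = 2*w
u(h) = 9/4 - h/4
1/(u(P(f, -1)) + 859) = 1/((9/4 - (-1)/2) + 859) = 1/((9/4 - ¼*(-2)) + 859) = 1/((9/4 + ½) + 859) = 1/(11/4 + 859) = 1/(3447/4) = 4/3447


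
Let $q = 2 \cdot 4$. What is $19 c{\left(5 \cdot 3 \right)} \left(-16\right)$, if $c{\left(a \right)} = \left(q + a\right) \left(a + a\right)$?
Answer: $-209760$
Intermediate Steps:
$q = 8$
$c{\left(a \right)} = 2 a \left(8 + a\right)$ ($c{\left(a \right)} = \left(8 + a\right) \left(a + a\right) = \left(8 + a\right) 2 a = 2 a \left(8 + a\right)$)
$19 c{\left(5 \cdot 3 \right)} \left(-16\right) = 19 \cdot 2 \cdot 5 \cdot 3 \left(8 + 5 \cdot 3\right) \left(-16\right) = 19 \cdot 2 \cdot 15 \left(8 + 15\right) \left(-16\right) = 19 \cdot 2 \cdot 15 \cdot 23 \left(-16\right) = 19 \cdot 690 \left(-16\right) = 13110 \left(-16\right) = -209760$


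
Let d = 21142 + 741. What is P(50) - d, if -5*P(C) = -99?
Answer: -109316/5 ≈ -21863.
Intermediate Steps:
P(C) = 99/5 (P(C) = -1/5*(-99) = 99/5)
d = 21883
P(50) - d = 99/5 - 1*21883 = 99/5 - 21883 = -109316/5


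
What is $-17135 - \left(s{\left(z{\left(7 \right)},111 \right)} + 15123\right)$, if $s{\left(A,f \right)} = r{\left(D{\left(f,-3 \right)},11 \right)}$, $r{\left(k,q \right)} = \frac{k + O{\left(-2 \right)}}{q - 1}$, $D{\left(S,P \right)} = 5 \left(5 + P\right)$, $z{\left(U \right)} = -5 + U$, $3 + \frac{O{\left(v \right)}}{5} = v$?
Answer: $- \frac{64513}{2} \approx -32257.0$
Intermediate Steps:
$O{\left(v \right)} = -15 + 5 v$
$D{\left(S,P \right)} = 25 + 5 P$
$r{\left(k,q \right)} = \frac{-25 + k}{-1 + q}$ ($r{\left(k,q \right)} = \frac{k + \left(-15 + 5 \left(-2\right)\right)}{q - 1} = \frac{k - 25}{-1 + q} = \frac{-25 + k}{-1 + q}$)
$s{\left(A,f \right)} = - \frac{3}{2}$ ($s{\left(A,f \right)} = \frac{-25 + \left(25 + 5 \left(-3\right)\right)}{-1 + 11} = \frac{-25 + \left(25 - 15\right)}{10} = \frac{-25 + 10}{10} = \frac{1}{10} \left(-15\right) = - \frac{3}{2}$)
$-17135 - \left(s{\left(z{\left(7 \right)},111 \right)} + 15123\right) = -17135 - \left(- \frac{3}{2} + 15123\right) = -17135 - \frac{30243}{2} = - \frac{64513}{2}$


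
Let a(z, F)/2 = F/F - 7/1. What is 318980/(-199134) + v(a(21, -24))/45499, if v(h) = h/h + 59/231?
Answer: -558751309460/348825317841 ≈ -1.6018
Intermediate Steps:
a(z, F) = -12 (a(z, F) = 2*(F/F - 7/1) = 2*(1 - 7*1) = 2*(1 - 7) = 2*(-6) = -12)
v(h) = 290/231 (v(h) = 1 + 59*(1/231) = 1 + 59/231 = 290/231)
318980/(-199134) + v(a(21, -24))/45499 = 318980/(-199134) + (290/231)/45499 = 318980*(-1/199134) + (290/231)*(1/45499) = -159490/99567 + 290/10510269 = -558751309460/348825317841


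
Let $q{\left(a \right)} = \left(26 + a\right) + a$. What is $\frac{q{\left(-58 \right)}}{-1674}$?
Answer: $\frac{5}{93} \approx 0.053763$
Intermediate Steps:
$q{\left(a \right)} = 26 + 2 a$
$\frac{q{\left(-58 \right)}}{-1674} = \frac{26 + 2 \left(-58\right)}{-1674} = \left(26 - 116\right) \left(- \frac{1}{1674}\right) = \left(-90\right) \left(- \frac{1}{1674}\right) = \frac{5}{93}$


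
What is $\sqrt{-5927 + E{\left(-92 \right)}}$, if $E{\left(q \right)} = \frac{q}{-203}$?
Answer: $\frac{i \sqrt{244227067}}{203} \approx 76.984 i$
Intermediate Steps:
$E{\left(q \right)} = - \frac{q}{203}$ ($E{\left(q \right)} = q \left(- \frac{1}{203}\right) = - \frac{q}{203}$)
$\sqrt{-5927 + E{\left(-92 \right)}} = \sqrt{-5927 - - \frac{92}{203}} = \sqrt{-5927 + \frac{92}{203}} = \sqrt{- \frac{1203089}{203}} = \frac{i \sqrt{244227067}}{203}$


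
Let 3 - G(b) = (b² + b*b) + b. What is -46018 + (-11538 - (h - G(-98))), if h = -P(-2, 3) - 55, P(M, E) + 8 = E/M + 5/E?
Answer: -459695/6 ≈ -76616.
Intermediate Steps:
P(M, E) = -8 + 5/E + E/M (P(M, E) = -8 + (E/M + 5/E) = -8 + (5/E + E/M) = -8 + 5/E + E/M)
G(b) = 3 - b - 2*b² (G(b) = 3 - ((b² + b*b) + b) = 3 - ((b² + b²) + b) = 3 - (2*b² + b) = 3 - (b + 2*b²) = 3 + (-b - 2*b²) = 3 - b - 2*b²)
h = -283/6 (h = -(-8 + 5/3 + 3/(-2)) - 55 = -(-8 + 5*(⅓) + 3*(-½)) - 55 = -(-8 + 5/3 - 3/2) - 55 = -1*(-47/6) - 55 = 47/6 - 55 = -283/6 ≈ -47.167)
-46018 + (-11538 - (h - G(-98))) = -46018 + (-11538 - (-283/6 - (3 - 1*(-98) - 2*(-98)²))) = -46018 + (-11538 - (-283/6 - (3 + 98 - 2*9604))) = -46018 + (-11538 - (-283/6 - (3 + 98 - 19208))) = -46018 + (-11538 - (-283/6 - 1*(-19107))) = -46018 + (-11538 - (-283/6 + 19107)) = -46018 + (-11538 - 1*114359/6) = -46018 + (-11538 - 114359/6) = -46018 - 183587/6 = -459695/6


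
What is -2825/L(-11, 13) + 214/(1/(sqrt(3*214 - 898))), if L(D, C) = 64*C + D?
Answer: -2825/821 + 3424*I ≈ -3.4409 + 3424.0*I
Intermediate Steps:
L(D, C) = D + 64*C
-2825/L(-11, 13) + 214/(1/(sqrt(3*214 - 898))) = -2825/(-11 + 64*13) + 214/(1/(sqrt(3*214 - 898))) = -2825/(-11 + 832) + 214/(1/(sqrt(642 - 898))) = -2825/821 + 214/(1/(sqrt(-256))) = -2825*1/821 + 214/(1/(16*I)) = -2825/821 + 214/((-I/16)) = -2825/821 + 214*(16*I) = -2825/821 + 3424*I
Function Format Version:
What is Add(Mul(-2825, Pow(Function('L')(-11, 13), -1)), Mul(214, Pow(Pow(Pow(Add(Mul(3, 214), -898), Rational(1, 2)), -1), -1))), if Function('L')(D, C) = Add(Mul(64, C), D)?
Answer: Add(Rational(-2825, 821), Mul(3424, I)) ≈ Add(-3.4409, Mul(3424.0, I))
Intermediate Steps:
Function('L')(D, C) = Add(D, Mul(64, C))
Add(Mul(-2825, Pow(Function('L')(-11, 13), -1)), Mul(214, Pow(Pow(Pow(Add(Mul(3, 214), -898), Rational(1, 2)), -1), -1))) = Add(Mul(-2825, Pow(Add(-11, Mul(64, 13)), -1)), Mul(214, Pow(Pow(Pow(Add(Mul(3, 214), -898), Rational(1, 2)), -1), -1))) = Add(Mul(-2825, Pow(Add(-11, 832), -1)), Mul(214, Pow(Pow(Pow(Add(642, -898), Rational(1, 2)), -1), -1))) = Add(Mul(-2825, Pow(821, -1)), Mul(214, Pow(Pow(Pow(-256, Rational(1, 2)), -1), -1))) = Add(Mul(-2825, Rational(1, 821)), Mul(214, Pow(Pow(Mul(16, I), -1), -1))) = Add(Rational(-2825, 821), Mul(214, Pow(Mul(Rational(-1, 16), I), -1))) = Add(Rational(-2825, 821), Mul(214, Mul(16, I))) = Add(Rational(-2825, 821), Mul(3424, I))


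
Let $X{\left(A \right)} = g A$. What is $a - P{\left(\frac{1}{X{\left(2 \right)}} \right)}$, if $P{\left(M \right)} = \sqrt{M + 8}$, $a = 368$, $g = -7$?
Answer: $368 - \frac{\sqrt{1554}}{14} \approx 365.18$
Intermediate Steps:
$X{\left(A \right)} = - 7 A$
$P{\left(M \right)} = \sqrt{8 + M}$
$a - P{\left(\frac{1}{X{\left(2 \right)}} \right)} = 368 - \sqrt{8 + \frac{1}{\left(-7\right) 2}} = 368 - \sqrt{8 + \frac{1}{-14}} = 368 - \sqrt{8 - \frac{1}{14}} = 368 - \sqrt{\frac{111}{14}} = 368 - \frac{\sqrt{1554}}{14}$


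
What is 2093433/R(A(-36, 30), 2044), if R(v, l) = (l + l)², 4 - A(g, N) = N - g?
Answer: 2093433/16711744 ≈ 0.12527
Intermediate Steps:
A(g, N) = 4 + g - N (A(g, N) = 4 - (N - g) = 4 + (g - N) = 4 + g - N)
R(v, l) = 4*l² (R(v, l) = (2*l)² = 4*l²)
2093433/R(A(-36, 30), 2044) = 2093433/((4*2044²)) = 2093433/((4*4177936)) = 2093433/16711744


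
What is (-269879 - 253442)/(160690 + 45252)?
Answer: -523321/205942 ≈ -2.5411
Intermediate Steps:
(-269879 - 253442)/(160690 + 45252) = -523321/205942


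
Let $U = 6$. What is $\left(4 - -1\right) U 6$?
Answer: $180$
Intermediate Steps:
$\left(4 - -1\right) U 6 = \left(4 - -1\right) 6 \cdot 6 = \left(4 + 1\right) 6 \cdot 6 = 5 \cdot 6 \cdot 6 = 30 \cdot 6 = 180$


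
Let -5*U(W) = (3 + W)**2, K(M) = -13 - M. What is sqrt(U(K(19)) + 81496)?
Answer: sqrt(2033195)/5 ≈ 285.18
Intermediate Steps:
U(W) = -(3 + W)**2/5
sqrt(U(K(19)) + 81496) = sqrt(-(3 + (-13 - 1*19))**2/5 + 81496) = sqrt(-(3 + (-13 - 19))**2/5 + 81496) = sqrt(-(3 - 32)**2/5 + 81496) = sqrt(-1/5*(-29)**2 + 81496) = sqrt(-1/5*841 + 81496) = sqrt(-841/5 + 81496) = sqrt(406639/5) = sqrt(2033195)/5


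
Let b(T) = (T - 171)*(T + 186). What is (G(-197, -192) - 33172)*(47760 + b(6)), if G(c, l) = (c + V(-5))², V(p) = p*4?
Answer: 223785360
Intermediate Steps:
V(p) = 4*p
G(c, l) = (-20 + c)² (G(c, l) = (c + 4*(-5))² = (c - 20)² = (-20 + c)²)
b(T) = (-171 + T)*(186 + T)
(G(-197, -192) - 33172)*(47760 + b(6)) = ((-20 - 197)² - 33172)*(47760 + (-31806 + 6² + 15*6)) = ((-217)² - 33172)*(47760 + (-31806 + 36 + 90)) = (47089 - 33172)*(47760 - 31680) = 13917*16080 = 223785360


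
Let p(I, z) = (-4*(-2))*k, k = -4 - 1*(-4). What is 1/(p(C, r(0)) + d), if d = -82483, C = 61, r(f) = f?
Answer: -1/82483 ≈ -1.2124e-5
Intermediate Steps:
k = 0 (k = -4 + 4 = 0)
p(I, z) = 0 (p(I, z) = -4*(-2)*0 = 8*0 = 0)
1/(p(C, r(0)) + d) = 1/(0 - 82483) = 1/(-82483) = -1/82483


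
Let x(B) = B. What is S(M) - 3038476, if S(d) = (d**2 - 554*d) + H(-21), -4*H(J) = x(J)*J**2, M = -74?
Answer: -11958755/4 ≈ -2.9897e+6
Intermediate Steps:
H(J) = -J**3/4 (H(J) = -J*J**2/4 = -J**3/4)
S(d) = 9261/4 + d**2 - 554*d (S(d) = (d**2 - 554*d) - 1/4*(-21)**3 = (d**2 - 554*d) - 1/4*(-9261) = (d**2 - 554*d) + 9261/4 = 9261/4 + d**2 - 554*d)
S(M) - 3038476 = (9261/4 + (-74)**2 - 554*(-74)) - 3038476 = (9261/4 + 5476 + 40996) - 3038476 = 195149/4 - 3038476 = -11958755/4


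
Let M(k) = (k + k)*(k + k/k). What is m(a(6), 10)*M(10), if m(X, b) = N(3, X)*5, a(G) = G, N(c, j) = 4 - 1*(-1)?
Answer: 5500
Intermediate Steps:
N(c, j) = 5 (N(c, j) = 4 + 1 = 5)
m(X, b) = 25 (m(X, b) = 5*5 = 25)
M(k) = 2*k*(1 + k) (M(k) = (2*k)*(k + 1) = (2*k)*(1 + k) = 2*k*(1 + k))
m(a(6), 10)*M(10) = 25*(2*10*(1 + 10)) = 25*(2*10*11) = 25*220 = 5500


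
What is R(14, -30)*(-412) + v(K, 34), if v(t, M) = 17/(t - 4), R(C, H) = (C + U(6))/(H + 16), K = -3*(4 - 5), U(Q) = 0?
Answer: 395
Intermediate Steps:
K = 3 (K = -3*(-1) = 3)
R(C, H) = C/(16 + H) (R(C, H) = (C + 0)/(H + 16) = C/(16 + H))
v(t, M) = 17/(-4 + t)
R(14, -30)*(-412) + v(K, 34) = (14/(16 - 30))*(-412) + 17/(-4 + 3) = (14/(-14))*(-412) + 17/(-1) = (14*(-1/14))*(-412) + 17*(-1) = -1*(-412) - 17 = 412 - 17 = 395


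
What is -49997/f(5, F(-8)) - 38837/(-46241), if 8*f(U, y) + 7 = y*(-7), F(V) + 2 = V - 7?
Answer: -2311367559/647374 ≈ -3570.4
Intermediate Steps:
F(V) = -9 + V (F(V) = -2 + (V - 7) = -2 + (-7 + V) = -9 + V)
f(U, y) = -7/8 - 7*y/8 (f(U, y) = -7/8 + (y*(-7))/8 = -7/8 + (-7*y)/8 = -7/8 - 7*y/8)
-49997/f(5, F(-8)) - 38837/(-46241) = -49997/(-7/8 - 7*(-9 - 8)/8) - 38837/(-46241) = -49997/(-7/8 - 7/8*(-17)) - 38837*(-1/46241) = -49997/(-7/8 + 119/8) + 38837/46241 = -49997/14 + 38837/46241 = -2311367559/647374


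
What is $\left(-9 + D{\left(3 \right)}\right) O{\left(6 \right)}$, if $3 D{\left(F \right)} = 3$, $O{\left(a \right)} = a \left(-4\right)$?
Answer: $192$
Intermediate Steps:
$O{\left(a \right)} = - 4 a$
$D{\left(F \right)} = 1$ ($D{\left(F \right)} = \frac{1}{3} \cdot 3 = 1$)
$\left(-9 + D{\left(3 \right)}\right) O{\left(6 \right)} = \left(-9 + 1\right) \left(\left(-4\right) 6\right) = \left(-8\right) \left(-24\right) = 192$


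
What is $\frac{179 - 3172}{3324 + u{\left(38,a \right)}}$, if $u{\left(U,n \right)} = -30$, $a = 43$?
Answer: $- \frac{2993}{3294} \approx -0.90862$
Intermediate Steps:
$\frac{179 - 3172}{3324 + u{\left(38,a \right)}} = \frac{179 - 3172}{3324 - 30} = - \frac{2993}{3294}$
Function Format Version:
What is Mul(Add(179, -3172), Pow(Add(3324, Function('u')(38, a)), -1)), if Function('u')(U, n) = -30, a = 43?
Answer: Rational(-2993, 3294) ≈ -0.90862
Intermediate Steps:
Mul(Add(179, -3172), Pow(Add(3324, Function('u')(38, a)), -1)) = Mul(Add(179, -3172), Pow(Add(3324, -30), -1)) = Mul(-2993, Pow(3294, -1)) = Mul(-2993, Rational(1, 3294)) = Rational(-2993, 3294)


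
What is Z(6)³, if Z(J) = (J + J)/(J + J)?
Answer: 1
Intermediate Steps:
Z(J) = 1 (Z(J) = (2*J)/((2*J)) = (2*J)*(1/(2*J)) = 1)
Z(6)³ = 1³ = 1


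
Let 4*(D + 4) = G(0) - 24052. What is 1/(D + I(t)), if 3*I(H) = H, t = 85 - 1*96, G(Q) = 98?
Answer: -6/35977 ≈ -0.00016677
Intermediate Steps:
t = -11 (t = 85 - 96 = -11)
I(H) = H/3
D = -11985/2 (D = -4 + (98 - 24052)/4 = -4 + (1/4)*(-23954) = -4 - 11977/2 = -11985/2 ≈ -5992.5)
1/(D + I(t)) = 1/(-11985/2 + (1/3)*(-11)) = 1/(-11985/2 - 11/3) = 1/(-35977/6) = -6/35977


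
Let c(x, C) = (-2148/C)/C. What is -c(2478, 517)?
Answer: 2148/267289 ≈ 0.0080362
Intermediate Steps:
c(x, C) = -2148/C**2
-c(2478, 517) = -(-2148)/517**2 = -(-2148)/267289 = -1*(-2148/267289) = 2148/267289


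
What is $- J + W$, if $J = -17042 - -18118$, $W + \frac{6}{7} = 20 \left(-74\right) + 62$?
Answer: $- \frac{17464}{7} \approx -2494.9$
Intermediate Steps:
$W = - \frac{9932}{7}$ ($W = - \frac{6}{7} + \left(20 \left(-74\right) + 62\right) = - \frac{6}{7} + \left(-1480 + 62\right) = - \frac{6}{7} - 1418 = - \frac{9932}{7} \approx -1418.9$)
$J = 1076$ ($J = -17042 + 18118 = 1076$)
$- J + W = \left(-1\right) 1076 - \frac{9932}{7} = -1076 - \frac{9932}{7} = - \frac{17464}{7}$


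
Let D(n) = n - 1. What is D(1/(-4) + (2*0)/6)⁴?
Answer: 625/256 ≈ 2.4414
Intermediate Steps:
D(n) = -1 + n
D(1/(-4) + (2*0)/6)⁴ = (-1 + (1/(-4) + (2*0)/6))⁴ = (-1 + (1*(-¼) + 0*(⅙)))⁴ = (-1 + (-¼ + 0))⁴ = (-1 - ¼)⁴ = (-5/4)⁴ = 625/256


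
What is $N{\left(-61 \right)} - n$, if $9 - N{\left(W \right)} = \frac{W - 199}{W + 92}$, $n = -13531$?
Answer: $\frac{420000}{31} \approx 13548.0$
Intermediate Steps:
$N{\left(W \right)} = 9 - \frac{-199 + W}{92 + W}$ ($N{\left(W \right)} = 9 - \frac{W - 199}{W + 92} = 9 - \frac{-199 + W}{92 + W}$)
$N{\left(-61 \right)} - n = \frac{1027 + 8 \left(-61\right)}{92 - 61} - -13531 = \frac{1027 - 488}{31} + 13531 = \frac{1}{31} \cdot 539 + 13531 = \frac{539}{31} + 13531 = \frac{420000}{31}$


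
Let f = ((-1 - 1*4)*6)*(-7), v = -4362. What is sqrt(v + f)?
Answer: 2*I*sqrt(1038) ≈ 64.436*I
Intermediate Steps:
f = 210 (f = ((-1 - 4)*6)*(-7) = -5*6*(-7) = -30*(-7) = 210)
sqrt(v + f) = sqrt(-4362 + 210) = sqrt(-4152) = 2*I*sqrt(1038)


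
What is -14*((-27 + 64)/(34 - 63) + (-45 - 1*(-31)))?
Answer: 6202/29 ≈ 213.86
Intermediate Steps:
-14*((-27 + 64)/(34 - 63) + (-45 - 1*(-31))) = -14*(37/(-29) + (-45 + 31)) = -14*(37*(-1/29) - 14) = -14*(-37/29 - 14) = -14*(-443/29) = 6202/29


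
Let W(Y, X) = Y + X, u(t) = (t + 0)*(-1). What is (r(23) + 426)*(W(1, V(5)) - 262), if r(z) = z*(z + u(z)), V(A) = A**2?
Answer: -100536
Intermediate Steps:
u(t) = -t (u(t) = t*(-1) = -t)
r(z) = 0 (r(z) = z*(z - z) = z*0 = 0)
W(Y, X) = X + Y
(r(23) + 426)*(W(1, V(5)) - 262) = (0 + 426)*((5**2 + 1) - 262) = 426*((25 + 1) - 262) = 426*(26 - 262) = 426*(-236) = -100536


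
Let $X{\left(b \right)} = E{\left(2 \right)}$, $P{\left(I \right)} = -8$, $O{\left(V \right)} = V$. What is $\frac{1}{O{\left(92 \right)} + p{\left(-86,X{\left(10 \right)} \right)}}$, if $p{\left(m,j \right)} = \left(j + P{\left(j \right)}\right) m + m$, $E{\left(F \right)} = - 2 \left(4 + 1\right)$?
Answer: $\frac{1}{1554} \approx 0.0006435$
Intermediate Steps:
$E{\left(F \right)} = -10$ ($E{\left(F \right)} = \left(-2\right) 5 = -10$)
$X{\left(b \right)} = -10$
$p{\left(m,j \right)} = m + m \left(-8 + j\right)$ ($p{\left(m,j \right)} = \left(j - 8\right) m + m = \left(-8 + j\right) m + m = m \left(-8 + j\right) + m = m + m \left(-8 + j\right)$)
$\frac{1}{O{\left(92 \right)} + p{\left(-86,X{\left(10 \right)} \right)}} = \frac{1}{92 - 86 \left(-7 - 10\right)} = \frac{1}{92 - -1462} = \frac{1}{92 + 1462} = \frac{1}{1554}$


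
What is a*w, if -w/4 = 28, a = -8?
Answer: 896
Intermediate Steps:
w = -112 (w = -4*28 = -112)
a*w = -8*(-112) = 896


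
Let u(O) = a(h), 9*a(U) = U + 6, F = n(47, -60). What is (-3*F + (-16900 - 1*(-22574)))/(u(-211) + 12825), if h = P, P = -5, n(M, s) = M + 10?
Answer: 49527/115426 ≈ 0.42908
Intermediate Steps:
n(M, s) = 10 + M
F = 57 (F = 10 + 47 = 57)
h = -5
a(U) = 2/3 + U/9 (a(U) = (U + 6)/9 = (6 + U)/9 = 2/3 + U/9)
u(O) = 1/9 (u(O) = 2/3 + (1/9)*(-5) = 2/3 - 5/9 = 1/9)
(-3*F + (-16900 - 1*(-22574)))/(u(-211) + 12825) = (-3*57 + (-16900 - 1*(-22574)))/(1/9 + 12825) = (-171 + (-16900 + 22574))/(115426/9) = (-171 + 5674)*(9/115426) = 5503*(9/115426) = 49527/115426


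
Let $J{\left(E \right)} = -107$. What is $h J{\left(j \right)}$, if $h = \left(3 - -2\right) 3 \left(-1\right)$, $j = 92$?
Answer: $1605$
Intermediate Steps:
$h = -15$ ($h = \left(3 + 2\right) 3 \left(-1\right) = 5 \cdot 3 \left(-1\right) = 15 \left(-1\right) = -15$)
$h J{\left(j \right)} = \left(-15\right) \left(-107\right) = 1605$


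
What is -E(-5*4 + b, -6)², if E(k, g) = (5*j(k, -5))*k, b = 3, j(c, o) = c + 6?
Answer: -874225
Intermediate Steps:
j(c, o) = 6 + c
E(k, g) = k*(30 + 5*k) (E(k, g) = (5*(6 + k))*k = (30 + 5*k)*k = k*(30 + 5*k))
-E(-5*4 + b, -6)² = -(5*(-5*4 + 3)*(6 + (-5*4 + 3)))² = -(5*(-20 + 3)*(6 + (-20 + 3)))² = -(5*(-17)*(6 - 17))² = -(5*(-17)*(-11))² = -1*935² = -1*874225 = -874225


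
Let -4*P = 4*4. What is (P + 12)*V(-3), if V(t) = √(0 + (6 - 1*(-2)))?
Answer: 16*√2 ≈ 22.627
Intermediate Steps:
V(t) = 2*√2 (V(t) = √(0 + (6 + 2)) = √(0 + 8) = √8 = 2*√2)
P = -4 ≈ -4.0000
(P + 12)*V(-3) = (-4 + 12)*(2*√2) = 8*(2*√2) = 16*√2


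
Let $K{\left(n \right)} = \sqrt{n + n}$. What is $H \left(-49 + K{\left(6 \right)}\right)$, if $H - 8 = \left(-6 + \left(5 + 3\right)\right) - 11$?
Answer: $49 - 2 \sqrt{3} \approx 45.536$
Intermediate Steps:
$H = -1$ ($H = 8 + \left(\left(-6 + \left(5 + 3\right)\right) - 11\right) = 8 + \left(\left(-6 + 8\right) - 11\right) = 8 + \left(2 - 11\right) = 8 - 9 = -1$)
$K{\left(n \right)} = \sqrt{2} \sqrt{n}$ ($K{\left(n \right)} = \sqrt{2 n} = \sqrt{2} \sqrt{n}$)
$H \left(-49 + K{\left(6 \right)}\right) = - (-49 + \sqrt{2} \sqrt{6}) = - (-49 + 2 \sqrt{3}) = 49 - 2 \sqrt{3}$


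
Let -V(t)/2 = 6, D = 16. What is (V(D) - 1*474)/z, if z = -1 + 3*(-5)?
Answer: 243/8 ≈ 30.375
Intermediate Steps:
V(t) = -12 (V(t) = -2*6 = -12)
z = -16 (z = -1 - 15 = -16)
(V(D) - 1*474)/z = (-12 - 1*474)/(-16) = (-12 - 474)*(-1/16) = -486*(-1/16) = 243/8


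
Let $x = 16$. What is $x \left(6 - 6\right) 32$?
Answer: $0$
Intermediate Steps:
$x \left(6 - 6\right) 32 = 16 \left(6 - 6\right) 32 = 16 \cdot 0 \cdot 32 = 0 \cdot 32 = 0$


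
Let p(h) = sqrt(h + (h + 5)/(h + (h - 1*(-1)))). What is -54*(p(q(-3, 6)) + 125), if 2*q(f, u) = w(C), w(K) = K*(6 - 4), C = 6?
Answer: -6750 - 54*sqrt(1157)/13 ≈ -6891.3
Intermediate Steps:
w(K) = 2*K (w(K) = K*2 = 2*K)
q(f, u) = 6 (q(f, u) = (2*6)/2 = (1/2)*12 = 6)
p(h) = sqrt(h + (5 + h)/(1 + 2*h)) (p(h) = sqrt(h + (5 + h)/(h + (h + 1))) = sqrt(h + (5 + h)/(h + (1 + h))) = sqrt(h + (5 + h)/(1 + 2*h)))
-54*(p(q(-3, 6)) + 125) = -54*(sqrt((5 + 6 + 6*(1 + 2*6))/(1 + 2*6)) + 125) = -54*(sqrt((5 + 6 + 6*(1 + 12))/(1 + 12)) + 125) = -54*(sqrt((5 + 6 + 6*13)/13) + 125) = -54*(sqrt((5 + 6 + 78)/13) + 125) = -54*(sqrt((1/13)*89) + 125) = -54*(sqrt(89/13) + 125) = -54*(sqrt(1157)/13 + 125) = -54*(125 + sqrt(1157)/13) = -6750 - 54*sqrt(1157)/13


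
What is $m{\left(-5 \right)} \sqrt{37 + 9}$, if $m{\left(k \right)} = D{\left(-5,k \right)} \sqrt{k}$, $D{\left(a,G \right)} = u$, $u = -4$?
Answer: $- 4 i \sqrt{230} \approx - 60.663 i$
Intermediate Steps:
$D{\left(a,G \right)} = -4$
$m{\left(k \right)} = - 4 \sqrt{k}$
$m{\left(-5 \right)} \sqrt{37 + 9} = - 4 \sqrt{-5} \sqrt{37 + 9} = - 4 i \sqrt{5} \sqrt{46} = - 4 i \sqrt{230}$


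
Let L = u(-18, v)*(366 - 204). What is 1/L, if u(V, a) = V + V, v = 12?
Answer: -1/5832 ≈ -0.00017147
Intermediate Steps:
u(V, a) = 2*V
L = -5832 (L = (2*(-18))*(366 - 204) = -36*162 = -5832)
1/L = 1/(-5832) = -1/5832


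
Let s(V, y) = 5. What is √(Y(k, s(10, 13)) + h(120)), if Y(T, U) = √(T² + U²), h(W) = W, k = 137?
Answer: √(120 + √18794) ≈ 16.034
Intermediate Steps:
√(Y(k, s(10, 13)) + h(120)) = √(√(137² + 5²) + 120) = √(√(18769 + 25) + 120) = √(√18794 + 120) = √(120 + √18794)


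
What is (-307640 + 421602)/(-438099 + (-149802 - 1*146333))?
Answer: -56981/367117 ≈ -0.15521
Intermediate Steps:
(-307640 + 421602)/(-438099 + (-149802 - 1*146333)) = 113962/(-438099 + (-149802 - 146333)) = 113962/(-438099 - 296135) = 113962/(-734234) = 113962*(-1/734234) = -56981/367117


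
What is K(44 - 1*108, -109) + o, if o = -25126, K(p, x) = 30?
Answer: -25096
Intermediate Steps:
K(44 - 1*108, -109) + o = 30 - 25126 = -25096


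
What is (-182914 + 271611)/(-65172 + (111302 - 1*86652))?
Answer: -88697/40522 ≈ -2.1889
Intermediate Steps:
(-182914 + 271611)/(-65172 + (111302 - 1*86652)) = 88697/(-65172 + (111302 - 86652)) = 88697/(-65172 + 24650) = 88697/(-40522) = 88697*(-1/40522) = -88697/40522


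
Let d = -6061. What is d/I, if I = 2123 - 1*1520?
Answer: -6061/603 ≈ -10.051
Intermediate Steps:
I = 603 (I = 2123 - 1520 = 603)
d/I = -6061/603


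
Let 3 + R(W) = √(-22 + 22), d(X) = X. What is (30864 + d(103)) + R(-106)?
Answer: 30964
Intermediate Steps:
R(W) = -3 (R(W) = -3 + √(-22 + 22) = -3 + √0 = -3 + 0 = -3)
(30864 + d(103)) + R(-106) = (30864 + 103) - 3 = 30967 - 3 = 30964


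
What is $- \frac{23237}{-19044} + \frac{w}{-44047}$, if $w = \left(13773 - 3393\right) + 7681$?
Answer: $\frac{679566455}{838831068} \approx 0.81013$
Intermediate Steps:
$w = 18061$ ($w = 10380 + 7681 = 18061$)
$- \frac{23237}{-19044} + \frac{w}{-44047} = - \frac{23237}{-19044} + \frac{18061}{-44047} = \left(-23237\right) \left(- \frac{1}{19044}\right) + 18061 \left(- \frac{1}{44047}\right) = \frac{23237}{19044} - \frac{18061}{44047} = \frac{679566455}{838831068}$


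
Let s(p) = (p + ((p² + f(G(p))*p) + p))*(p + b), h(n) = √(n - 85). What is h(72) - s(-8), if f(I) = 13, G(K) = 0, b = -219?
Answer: -12712 + I*√13 ≈ -12712.0 + 3.6056*I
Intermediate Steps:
h(n) = √(-85 + n)
s(p) = (-219 + p)*(p² + 15*p) (s(p) = (p + ((p² + 13*p) + p))*(p - 219) = (p + (p² + 14*p))*(-219 + p) = (p² + 15*p)*(-219 + p) = (-219 + p)*(p² + 15*p))
h(72) - s(-8) = √(-85 + 72) - (-8)*(-3285 + (-8)² - 204*(-8)) = √(-13) - (-8)*(-3285 + 64 + 1632) = I*√13 - (-8)*(-1589) = I*√13 - 1*12712 = I*√13 - 12712 = -12712 + I*√13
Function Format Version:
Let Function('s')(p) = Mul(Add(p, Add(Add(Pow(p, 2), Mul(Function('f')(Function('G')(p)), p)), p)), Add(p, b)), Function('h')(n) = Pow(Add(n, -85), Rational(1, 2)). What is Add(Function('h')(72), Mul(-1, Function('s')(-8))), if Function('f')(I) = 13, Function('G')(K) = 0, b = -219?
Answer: Add(-12712, Mul(I, Pow(13, Rational(1, 2)))) ≈ Add(-12712., Mul(3.6056, I))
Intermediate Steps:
Function('h')(n) = Pow(Add(-85, n), Rational(1, 2))
Function('s')(p) = Mul(Add(-219, p), Add(Pow(p, 2), Mul(15, p))) (Function('s')(p) = Mul(Add(p, Add(Add(Pow(p, 2), Mul(13, p)), p)), Add(p, -219)) = Mul(Add(p, Add(Pow(p, 2), Mul(14, p))), Add(-219, p)) = Mul(Add(Pow(p, 2), Mul(15, p)), Add(-219, p)) = Mul(Add(-219, p), Add(Pow(p, 2), Mul(15, p))))
Add(Function('h')(72), Mul(-1, Function('s')(-8))) = Add(Pow(Add(-85, 72), Rational(1, 2)), Mul(-1, Mul(-8, Add(-3285, Pow(-8, 2), Mul(-204, -8))))) = Add(Pow(-13, Rational(1, 2)), Mul(-1, Mul(-8, Add(-3285, 64, 1632)))) = Add(Mul(I, Pow(13, Rational(1, 2))), Mul(-1, Mul(-8, -1589))) = Add(Mul(I, Pow(13, Rational(1, 2))), Mul(-1, 12712)) = Add(Mul(I, Pow(13, Rational(1, 2))), -12712) = Add(-12712, Mul(I, Pow(13, Rational(1, 2))))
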